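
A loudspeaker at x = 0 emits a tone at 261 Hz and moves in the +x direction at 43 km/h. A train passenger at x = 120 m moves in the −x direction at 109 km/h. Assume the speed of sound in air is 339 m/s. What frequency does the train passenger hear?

43 km/h = 11.94 m/s; 109 km/h = 30.28 m/s.
The observer lies on the +x side, so the source is heading toward the observer and the observer is heading toward the source.
Both move, so f' = f · (v + v_o)/(v − v_s).
f' = 261 × (339 + 30.28)/(339 − 11.94) = 261 × 369.28/327.06 ≈ 295 Hz.

295 Hz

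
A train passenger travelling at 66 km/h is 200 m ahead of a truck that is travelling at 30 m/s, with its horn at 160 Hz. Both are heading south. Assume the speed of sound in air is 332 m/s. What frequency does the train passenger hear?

166 Hz

66 km/h = 18.33 m/s.
The train passenger is ahead, so the truck is moving toward it while the train passenger is moving away from the truck.
With source approaching and observer receding, f' = f · (v − v_o)/(v − v_s).
f' = 160 × (332 − 18.33)/(332 − 30) = 160 × 313.67/302 ≈ 166 Hz.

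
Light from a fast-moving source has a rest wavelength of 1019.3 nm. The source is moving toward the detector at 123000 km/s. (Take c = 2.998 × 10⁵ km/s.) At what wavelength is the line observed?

β = v/c = 123000/299800 = 0.4103.
Relativistic Doppler for wavelength: λ' = λ₀ · √((1 − β)/(1 + β)).
λ' = 1019.3 × √(0.5897/1.4103) = 1019.3 × 0.64666 ≈ 659.1 nm.

659.1 nm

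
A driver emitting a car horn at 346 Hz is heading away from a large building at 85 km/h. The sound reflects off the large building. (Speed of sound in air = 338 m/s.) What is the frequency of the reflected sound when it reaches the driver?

85 km/h = 23.61 m/s.
The large building receives the sound from a moving source: f₁ = f₀ · v/(v + v_e) = 346 × 338/361.61 ≈ 323 Hz.
On the return leg the driver is a moving observer: f₂ = f₁ · (v − v_e)/v = 323 × 314.39/338 ≈ 301 Hz.

301 Hz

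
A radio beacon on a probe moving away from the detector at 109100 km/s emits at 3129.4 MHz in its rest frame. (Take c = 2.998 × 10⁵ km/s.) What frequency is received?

β = v/c = 109100/299800 = 0.3639.
Relativistic Doppler for frequency: f' = f₀ · √((1 − β)/(1 + β)).
f' = 3129.4 × √(0.6361/1.3639) = 3129.4 × 0.68292 ≈ 2137.1 MHz.

2137.1 MHz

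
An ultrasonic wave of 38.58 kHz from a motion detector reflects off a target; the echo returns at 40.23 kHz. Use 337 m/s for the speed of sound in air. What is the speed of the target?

7.1 m/s

Double Doppler shift off a moving reflector: f₂ = f₀ · (v + u)/(v − u) (u > 0 toward emitter).
Rearranging, u = v · (f₂ − f₀)/(f₂ + f₀) = 337 × 1.65/78.81 ≈ 7.1 m/s.
So the target is moving at 7.1 m/s toward the emitter.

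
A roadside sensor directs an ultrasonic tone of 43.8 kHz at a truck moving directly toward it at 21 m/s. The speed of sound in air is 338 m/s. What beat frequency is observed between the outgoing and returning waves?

At the truck (a moving observer), f₁ = f₀ · (v + u)/v = 43.8 × 359/338 ≈ 46.52 kHz.
The reflection then acts as a moving source: f₂ = f₁ · v/(v − u) ≈ 49.60 kHz.
Beat frequency (with f₀ = 43800 Hz): |f₂ − f₀| = 2u·f₀/(v − u) = 2 × 21 × 43800/317 ≈ 5803 Hz.

5803 Hz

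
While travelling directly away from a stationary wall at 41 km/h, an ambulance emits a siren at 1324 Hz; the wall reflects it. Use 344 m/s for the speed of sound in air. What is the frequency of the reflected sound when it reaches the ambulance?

41 km/h = 11.39 m/s.
The wall receives the sound from a moving source: f₁ = f₀ · v/(v + v_e) = 1324 × 344/355.39 ≈ 1282 Hz.
On the return leg the ambulance is a moving observer: f₂ = f₁ · (v − v_e)/v = 1282 × 332.61/344 ≈ 1239 Hz.
Equivalently f₂ = f₀ · (v − v_e)/(v + v_e).

1239 Hz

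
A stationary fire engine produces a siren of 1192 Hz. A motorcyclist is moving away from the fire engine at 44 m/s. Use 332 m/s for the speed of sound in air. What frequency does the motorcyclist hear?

1034 Hz

Only the observer moves, away from the source, so f' = f · (v − v_o)/v.
f' = 1192 × (332 − 44)/332 = 1192 × 288/332 ≈ 1034 Hz.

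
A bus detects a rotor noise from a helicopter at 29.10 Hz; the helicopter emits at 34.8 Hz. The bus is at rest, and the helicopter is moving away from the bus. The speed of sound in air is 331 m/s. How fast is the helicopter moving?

65 m/s

f' = f · v/(v + v_s) ⇒ v_s = v · |1 − f/f'|.
v_s = 331 × |1 − 34.8/29.10| = 331 × 0.1959 ≈ 65 m/s.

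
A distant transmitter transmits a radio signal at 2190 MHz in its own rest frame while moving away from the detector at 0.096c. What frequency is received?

Relativistic Doppler for frequency: f' = f₀ · √((1 − β)/(1 + β)).
f' = 2190 × √(0.9040/1.0960) = 2190 × 0.90819 ≈ 1988.9 MHz.

1988.9 MHz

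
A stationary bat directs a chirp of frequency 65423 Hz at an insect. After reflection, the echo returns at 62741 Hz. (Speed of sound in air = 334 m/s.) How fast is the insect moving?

7.0 m/s

Double Doppler shift off a moving reflector: f₂ = f₀ · (v + u)/(v − u) (u > 0 toward emitter).
Rearranging, u = v · (f₂ − f₀)/(f₂ + f₀) = 334 × -2682/128164 ≈ -7.0 m/s.
So the insect is moving at 7.0 m/s away from the emitter.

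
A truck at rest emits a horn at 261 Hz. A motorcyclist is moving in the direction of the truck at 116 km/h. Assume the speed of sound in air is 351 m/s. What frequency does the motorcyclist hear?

116 km/h = 32.22 m/s.
Moving observer, stationary source: f' = f · (v + v_o)/v.
f' = 261 × (351 + 32.22)/351 = 261 × 383.22/351 ≈ 285 Hz.

285 Hz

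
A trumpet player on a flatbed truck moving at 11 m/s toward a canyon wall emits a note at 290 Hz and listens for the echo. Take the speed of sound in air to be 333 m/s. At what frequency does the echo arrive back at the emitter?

310 Hz

The canyon wall receives the sound from a moving source: f₁ = f₀ · v/(v − v_e) = 290 × 333/322 ≈ 300 Hz.
On the return leg the trumpet player on a flatbed truck is a moving observer: f₂ = f₁ · (v + v_e)/v = 300 × 344/333 ≈ 310 Hz.
Equivalently f₂ = f₀ · (v + v_e)/(v − v_e).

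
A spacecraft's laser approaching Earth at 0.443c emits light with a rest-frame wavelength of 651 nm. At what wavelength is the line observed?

404.5 nm

Relativistic Doppler for wavelength: λ' = λ₀ · √((1 − β)/(1 + β)).
λ' = 651 × √(0.5570/1.4430) = 651 × 0.62129 ≈ 404.5 nm.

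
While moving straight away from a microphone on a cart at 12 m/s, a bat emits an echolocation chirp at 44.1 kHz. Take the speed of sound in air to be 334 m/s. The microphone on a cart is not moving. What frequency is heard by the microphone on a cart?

42.6 kHz

Only the source moves, away from the listener, so f' = f · v/(v + v_s).
f' = 44.1 × 334/(334 + 12) = 44.1 × 334/346 ≈ 42.6 kHz.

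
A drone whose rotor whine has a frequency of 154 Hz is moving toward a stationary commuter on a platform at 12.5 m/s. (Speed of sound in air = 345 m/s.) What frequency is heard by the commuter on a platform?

Moving source, stationary observer: f' = f · v/(v − v_s) since the source is approaching.
f' = 154 × 345/(345 − 12.5) = 154 × 345/332.5 ≈ 160 Hz.

160 Hz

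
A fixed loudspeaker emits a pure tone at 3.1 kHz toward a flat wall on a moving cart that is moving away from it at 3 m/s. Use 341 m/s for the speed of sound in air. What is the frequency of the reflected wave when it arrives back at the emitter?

At the flat wall on a moving cart (a moving observer), f₁ = f₀ · (v − u)/v = 3.1 × 338/341 ≈ 3.07 kHz.
The reflection then acts as a moving source: f₂ = f₁ · v/(v + u) ≈ 3.05 kHz.
Equivalently f₂ = f₀ · (v − u)/(v + u).

3.05 kHz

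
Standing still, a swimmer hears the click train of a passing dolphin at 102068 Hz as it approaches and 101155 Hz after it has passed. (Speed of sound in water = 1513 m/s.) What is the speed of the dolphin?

6.8 m/s

f₁/f₂ = (v + v_s)/(v − v_s), so v_s = v · (f₁ − f₂)/(f₁ + f₂).
v_s = 1513 × (102068 − 101155)/(102068 + 101155) = 1513 × 913/203223 ≈ 6.8 m/s.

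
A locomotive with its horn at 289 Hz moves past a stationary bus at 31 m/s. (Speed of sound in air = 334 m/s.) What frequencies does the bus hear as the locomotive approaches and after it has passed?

319 Hz approaching; 264 Hz receding

Approaching: f₁ = f · v/(v − v_s) = 289 × 334/303 ≈ 319 Hz.
Receding: f₂ = f · v/(v + v_s) = 289 × 334/365 ≈ 264 Hz.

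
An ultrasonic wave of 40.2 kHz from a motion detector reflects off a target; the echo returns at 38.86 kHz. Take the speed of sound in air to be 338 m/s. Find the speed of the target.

5.7 m/s

Double Doppler shift off a moving reflector: f₂ = f₀ · (v + u)/(v − u) (u > 0 toward emitter).
Rearranging, u = v · (f₂ − f₀)/(f₂ + f₀) = 338 × -1.34/79.06 ≈ -5.7 m/s.
So the target is moving at 5.7 m/s away from the emitter.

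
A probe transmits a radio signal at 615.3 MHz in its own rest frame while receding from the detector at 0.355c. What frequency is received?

Relativistic Doppler for frequency: f' = f₀ · √((1 − β)/(1 + β)).
f' = 615.3 × √(0.6450/1.3550) = 615.3 × 0.68994 ≈ 424.5 MHz.

424.5 MHz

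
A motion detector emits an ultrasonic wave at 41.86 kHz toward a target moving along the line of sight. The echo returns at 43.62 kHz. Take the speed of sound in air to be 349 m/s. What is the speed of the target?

Double Doppler shift off a moving reflector: f₂ = f₀ · (v + u)/(v − u) (u > 0 toward emitter).
Rearranging, u = v · (f₂ − f₀)/(f₂ + f₀) = 349 × 1.76/85.48 ≈ 7.2 m/s.
So the target is moving at 7.2 m/s toward the emitter.

7.2 m/s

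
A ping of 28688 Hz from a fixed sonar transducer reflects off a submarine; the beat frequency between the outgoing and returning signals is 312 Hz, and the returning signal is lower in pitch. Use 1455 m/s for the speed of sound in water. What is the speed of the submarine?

Double Doppler shift off a moving reflector: f₂ = f₀ · (v + u)/(v − u) (u > 0 toward emitter).
Returning signal is lower, so f₂ = f₀ − Δf = 28688 − 312 = 28376 Hz.
Rearranging, u = v · (f₂ − f₀)/(f₂ + f₀) = 1455 × -312/57064 ≈ -8.0 m/s.
So the submarine is moving at 8.0 m/s away from the emitter.

8.0 m/s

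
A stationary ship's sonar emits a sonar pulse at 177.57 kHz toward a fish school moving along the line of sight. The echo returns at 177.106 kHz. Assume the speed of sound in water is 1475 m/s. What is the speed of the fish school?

1.93 m/s

Double Doppler shift off a moving reflector: f₂ = f₀ · (v + u)/(v − u) (u > 0 toward emitter).
Rearranging, u = v · (f₂ − f₀)/(f₂ + f₀) = 1475 × -0.464/354.676 ≈ -1.93 m/s.
So the fish school is moving at 1.93 m/s away from the emitter.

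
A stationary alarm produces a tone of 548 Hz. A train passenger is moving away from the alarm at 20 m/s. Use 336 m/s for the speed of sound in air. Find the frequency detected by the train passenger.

515 Hz

Only the observer moves, away from the source, so f' = f · (v − v_o)/v.
f' = 548 × (336 − 20)/336 = 548 × 316/336 ≈ 515 Hz.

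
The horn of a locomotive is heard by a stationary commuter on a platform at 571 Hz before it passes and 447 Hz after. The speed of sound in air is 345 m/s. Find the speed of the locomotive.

f₁/f₂ = (v + v_s)/(v − v_s), so v_s = v · (f₁ − f₂)/(f₁ + f₂).
v_s = 345 × (571 − 447)/(571 + 447) = 345 × 124/1018 ≈ 42 m/s.

42 m/s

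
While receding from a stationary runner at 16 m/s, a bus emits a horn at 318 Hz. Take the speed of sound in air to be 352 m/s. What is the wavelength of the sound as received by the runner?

Only the source moves, away from the listener, so f' = f · v/(v + v_s).
f' = 318 × 352/(352 + 16) ≈ 304 Hz.
λ' = v/f' = 352/304.174 ≈ 1.16 m.

1.16 m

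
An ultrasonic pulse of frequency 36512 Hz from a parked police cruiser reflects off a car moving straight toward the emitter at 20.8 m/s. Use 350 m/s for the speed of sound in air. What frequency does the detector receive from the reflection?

At the car (a moving observer), f₁ = f₀ · (v + u)/v = 36512 × 370.8/350 ≈ 38682 Hz.
The reflection then acts as a moving source: f₂ = f₁ · v/(v − u) ≈ 41126 Hz.
Equivalently f₂ = f₀ · (v + u)/(v − u).

41126 Hz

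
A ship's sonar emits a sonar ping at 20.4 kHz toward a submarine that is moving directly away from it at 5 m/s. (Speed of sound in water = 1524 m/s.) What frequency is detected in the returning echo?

At the submarine (a moving observer), f₁ = f₀ · (v − u)/v = 20.4 × 1519/1524 ≈ 20.3 kHz.
On reflection it acts as a source moving away from the stationary detector: f₂ = f₁ · v/(v + u) = 20.3 × 1524/1529 ≈ 20.3 kHz.

20.3 kHz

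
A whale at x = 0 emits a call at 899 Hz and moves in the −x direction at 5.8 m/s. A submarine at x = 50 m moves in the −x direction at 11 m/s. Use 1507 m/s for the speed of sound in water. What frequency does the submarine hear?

The observer lies on the +x side, so the source is heading away from the observer and the observer is heading toward the source.
With source receding and observer approaching, f' = f · (v + v_o)/(v + v_s).
f' = 899 × (1507 + 11)/(1507 + 5.8) = 899 × 1518/1512.8 ≈ 902 Hz.

902 Hz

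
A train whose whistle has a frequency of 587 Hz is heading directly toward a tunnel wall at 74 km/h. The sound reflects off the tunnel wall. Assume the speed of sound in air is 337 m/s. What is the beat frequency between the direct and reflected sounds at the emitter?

76 Hz

74 km/h = 20.56 m/s.
The tunnel wall receives the sound from a moving source: f₁ = f₀ · v/(v − v_e) = 587 × 337/316.44 ≈ 625.1 Hz.
On the return leg the train is a moving observer: f₂ = f₁ · (v + v_e)/v = 625.1 × 357.56/337 ≈ 663.3 Hz.
Equivalently f₂ = f₀ · (v + v_e)/(v − v_e).
Beat against the emitted tone: |f₂ − f₀| = 2v_e·f₀/(v − v_e) = 2 × 20.56 × 587/316.44 ≈ 76 Hz.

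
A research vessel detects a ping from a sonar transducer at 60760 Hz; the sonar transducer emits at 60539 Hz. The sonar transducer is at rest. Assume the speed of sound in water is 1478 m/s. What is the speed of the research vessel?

f' > f, so the research vessel is approaching.
f' = f · (v + v_o)/v ⇒ v_o = v · |f'/f − 1|.
v_o = 1478 × |60760/60539 − 1| = 1478 × 0.003651 ≈ 5.4 m/s.

5.4 m/s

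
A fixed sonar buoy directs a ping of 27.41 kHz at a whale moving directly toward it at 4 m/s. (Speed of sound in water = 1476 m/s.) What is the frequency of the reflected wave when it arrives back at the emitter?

At the whale (a moving observer), f₁ = f₀ · (v + u)/v = 27.41 × 1480/1476 ≈ 27.5 kHz.
The reflection then acts as a moving source: f₂ = f₁ · v/(v − u) ≈ 27.6 kHz.

27.6 kHz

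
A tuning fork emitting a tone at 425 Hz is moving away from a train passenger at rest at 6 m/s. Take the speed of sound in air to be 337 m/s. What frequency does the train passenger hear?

418 Hz

Moving source, stationary observer: f' = f · v/(v + v_s) since the source is receding.
f' = 425 × 337/(337 + 6) = 425 × 337/343 ≈ 418 Hz.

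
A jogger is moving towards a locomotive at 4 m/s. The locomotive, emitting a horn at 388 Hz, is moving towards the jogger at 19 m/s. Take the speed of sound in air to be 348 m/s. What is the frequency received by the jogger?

General Doppler shift: f' = f · (v + v_o)/(v − v_s).
f' = 388 × (348 + 4)/(348 − 19) = 388 × 352/329 ≈ 415 Hz.

415 Hz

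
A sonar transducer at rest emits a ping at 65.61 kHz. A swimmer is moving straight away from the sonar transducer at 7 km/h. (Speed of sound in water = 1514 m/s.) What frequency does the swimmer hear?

7 km/h = 1.944 m/s.
Only the observer moves, away from the source, so f' = f · (v − v_o)/v.
f' = 65.61 × (1514 − 1.944)/1514 = 65.61 × 1512.1/1514 ≈ 65.5 kHz.

65.5 kHz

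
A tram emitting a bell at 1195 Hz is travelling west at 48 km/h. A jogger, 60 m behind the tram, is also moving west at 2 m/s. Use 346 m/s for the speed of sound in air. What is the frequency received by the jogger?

1157 Hz

48 km/h = 13.33 m/s.
The jogger is behind, so the tram is moving away from it while the jogger is moving toward the tram.
With source receding and observer approaching, f' = f · (v + v_o)/(v + v_s).
f' = 1195 × (346 + 2)/(346 + 13.33) = 1195 × 348/359.33 ≈ 1157 Hz.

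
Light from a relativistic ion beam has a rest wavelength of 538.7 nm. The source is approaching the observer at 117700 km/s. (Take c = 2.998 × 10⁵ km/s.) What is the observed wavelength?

β = v/c = 117700/299800 = 0.3926.
Relativistic Doppler for wavelength: λ' = λ₀ · √((1 − β)/(1 + β)).
λ' = 538.7 × √(0.6074/1.3926) = 538.7 × 0.66043 ≈ 355.8 nm.

355.8 nm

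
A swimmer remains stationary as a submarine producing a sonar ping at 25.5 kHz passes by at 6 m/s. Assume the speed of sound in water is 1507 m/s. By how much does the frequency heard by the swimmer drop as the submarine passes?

Approaching: f₁ = f · v/(v − v_s) = 25.5 × 1507/1501 ≈ 25.602 kHz.
Receding: f₂ = f · v/(v + v_s) = 25.5 × 1507/1513 ≈ 25.399 kHz.
Drop: f₁ − f₂ = 2f·v·v_s/(v² − v_s²) = 2 × 25.5 × 1507 × 6/(1507² − 6²) ≈ 0.203 kHz.

0.203 kHz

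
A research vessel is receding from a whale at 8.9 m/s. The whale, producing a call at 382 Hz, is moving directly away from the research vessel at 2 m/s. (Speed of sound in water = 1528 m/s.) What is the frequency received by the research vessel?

379 Hz

Both move, so f' = f · (v − v_o)/(v + v_s).
f' = 382 × (1528 − 8.9)/(1528 + 2) = 382 × 1519.1/1530 ≈ 379 Hz.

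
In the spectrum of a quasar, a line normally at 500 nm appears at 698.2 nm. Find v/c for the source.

λ'/λ₀ = 1.3964 > 1 (redshift), so the source is receding.
λ'/λ₀ = √((1 + β)/(1 − β)) for a receding source ⇒ β = (r² − 1)/(r² + 1) with r = λ'/λ₀.
β = (1.9499 − 1)/(1.9499 + 1) ≈ 0.322.

0.322c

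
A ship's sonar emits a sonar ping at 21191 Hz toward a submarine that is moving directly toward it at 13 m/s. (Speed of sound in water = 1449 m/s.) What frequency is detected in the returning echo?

The submarine first receives the wave as a moving observer: f₁ = f₀ · (v + u)/v = 21191 × (1449 + 13)/1449 ≈ 21381 Hz.
The reflection then acts as a moving source: f₂ = f₁ · v/(v − u) ≈ 21575 Hz.
Equivalently f₂ = f₀ · (v + u)/(v − u).

21575 Hz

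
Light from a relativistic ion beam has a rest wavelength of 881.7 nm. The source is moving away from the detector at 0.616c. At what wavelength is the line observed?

1808.7 nm

Relativistic Doppler for wavelength: λ' = λ₀ · √((1 + β)/(1 − β)).
λ' = 881.7 × √(1.6160/0.3840) = 881.7 × 2.05142 ≈ 1808.7 nm.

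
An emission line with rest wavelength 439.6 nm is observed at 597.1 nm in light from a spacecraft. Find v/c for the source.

λ'/λ₀ = 1.3583 > 1 (redshift), so the source is receding.
λ'/λ₀ = √((1 + β)/(1 − β)) for a receding source ⇒ β = (r² − 1)/(r² + 1) with r = λ'/λ₀.
β = (1.8449 − 1)/(1.8449 + 1) ≈ 0.297.

0.297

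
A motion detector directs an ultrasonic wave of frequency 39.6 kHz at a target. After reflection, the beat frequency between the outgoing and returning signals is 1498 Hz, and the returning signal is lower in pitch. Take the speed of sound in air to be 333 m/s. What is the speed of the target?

6.4 m/s

Double Doppler shift off a moving reflector: f₂ = f₀ · (v + u)/(v − u) (u > 0 toward emitter).
Returning signal is lower, so f₂ = f₀ − Δf = 39600 − 1498 = 38102 Hz.
Rearranging, u = v · (f₂ − f₀)/(f₂ + f₀) = 333 × -1498/77702 ≈ -6.4 m/s.
So the target is moving at 6.4 m/s away from the emitter.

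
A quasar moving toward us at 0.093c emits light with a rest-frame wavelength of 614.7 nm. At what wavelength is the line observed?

560.0 nm

Relativistic Doppler for wavelength: λ' = λ₀ · √((1 − β)/(1 + β)).
λ' = 614.7 × √(0.9070/1.0930) = 614.7 × 0.91095 ≈ 560.0 nm.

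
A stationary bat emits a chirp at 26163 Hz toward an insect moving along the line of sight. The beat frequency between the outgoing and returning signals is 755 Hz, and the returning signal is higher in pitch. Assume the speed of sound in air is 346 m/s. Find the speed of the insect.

Double Doppler shift off a moving reflector: f₂ = f₀ · (v + u)/(v − u) (u > 0 toward emitter).
Returning signal is higher, so f₂ = f₀ + Δf = 26163 + 755 = 26918 Hz.
Rearranging, u = v · (f₂ − f₀)/(f₂ + f₀) = 346 × 755/53081 ≈ 4.9 m/s.
So the insect is moving at 4.9 m/s toward the emitter.

4.9 m/s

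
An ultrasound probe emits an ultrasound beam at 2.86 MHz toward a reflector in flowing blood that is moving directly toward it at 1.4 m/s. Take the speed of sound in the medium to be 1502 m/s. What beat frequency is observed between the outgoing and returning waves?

5337 Hz

The reflector in flowing blood first receives the wave as a moving observer: f₁ = f₀ · (v + u)/v = 2.86 × (1502 + 1.4)/1502 ≈ 2.86267 MHz.
The reflection then acts as a moving source: f₂ = f₁ · v/(v − u) ≈ 2.86534 MHz.
Beat frequency (with f₀ = 2860000 Hz): |f₂ − f₀| = 2u·f₀/(v − u) = 2 × 1.4 × 2860000/1500.6 ≈ 5337 Hz.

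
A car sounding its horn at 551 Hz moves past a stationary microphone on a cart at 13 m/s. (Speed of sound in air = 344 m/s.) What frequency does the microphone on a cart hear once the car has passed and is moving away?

531 Hz

Receding: f₂ = f · v/(v + v_s) = 551 × 344/357 ≈ 531 Hz.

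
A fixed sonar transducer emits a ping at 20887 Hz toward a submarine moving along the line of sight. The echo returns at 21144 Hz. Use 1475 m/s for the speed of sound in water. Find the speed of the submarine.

9.0 m/s

Double Doppler shift off a moving reflector: f₂ = f₀ · (v + u)/(v − u) (u > 0 toward emitter).
Rearranging, u = v · (f₂ − f₀)/(f₂ + f₀) = 1475 × 257/42031 ≈ 9.0 m/s.
So the submarine is moving at 9.0 m/s toward the emitter.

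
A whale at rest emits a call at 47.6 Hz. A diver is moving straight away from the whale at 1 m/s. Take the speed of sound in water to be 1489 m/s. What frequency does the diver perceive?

Moving observer, stationary source: f' = f · (v − v_o)/v.
f' = 47.6 × (1489 − 1)/1489 = 47.6 × 1488/1489 ≈ 47.6 Hz.

47.6 Hz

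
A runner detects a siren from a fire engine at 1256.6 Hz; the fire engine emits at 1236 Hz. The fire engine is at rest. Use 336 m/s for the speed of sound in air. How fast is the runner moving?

f' > f, so the runner is approaching.
f' = f · (v + v_o)/v ⇒ v_o = v · |f'/f − 1|.
v_o = 336 × |1256.6/1236 − 1| = 336 × 0.01667 ≈ 5.6 m/s.

5.6 m/s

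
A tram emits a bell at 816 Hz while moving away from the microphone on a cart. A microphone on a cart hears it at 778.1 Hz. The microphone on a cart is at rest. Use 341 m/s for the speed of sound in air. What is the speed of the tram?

f' = f · v/(v + v_s) ⇒ v_s = v · |1 − f/f'|.
v_s = 341 × |1 − 816/778.1| = 341 × 0.04871 ≈ 16.6 m/s.

16.6 m/s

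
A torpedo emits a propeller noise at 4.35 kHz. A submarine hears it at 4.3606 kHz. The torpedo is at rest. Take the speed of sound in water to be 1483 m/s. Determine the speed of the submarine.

3.6 m/s

f' > f, so the submarine is approaching.
f' = f · (v + v_o)/v ⇒ v_o = v · |f'/f − 1|.
v_o = 1483 × |4.3606/4.35 − 1| = 1483 × 0.002437 ≈ 3.6 m/s.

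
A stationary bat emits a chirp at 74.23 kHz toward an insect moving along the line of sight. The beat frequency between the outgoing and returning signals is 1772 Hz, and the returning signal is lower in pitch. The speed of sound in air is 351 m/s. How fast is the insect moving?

4.2 m/s

Double Doppler shift off a moving reflector: f₂ = f₀ · (v + u)/(v − u) (u > 0 toward emitter).
Returning signal is lower, so f₂ = f₀ − Δf = 74230 − 1772 = 72458 Hz.
Rearranging, u = v · (f₂ − f₀)/(f₂ + f₀) = 351 × -1772/146688 ≈ -4.2 m/s.
So the insect is moving at 4.2 m/s away from the emitter.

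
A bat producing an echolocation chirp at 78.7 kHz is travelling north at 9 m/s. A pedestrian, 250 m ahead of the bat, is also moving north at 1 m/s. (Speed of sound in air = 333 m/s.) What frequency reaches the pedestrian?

80.6 kHz

The pedestrian is ahead, so the bat is moving toward it while the pedestrian is moving away from the bat.
Both move, so f' = f · (v − v_o)/(v − v_s).
f' = 78.7 × (333 − 1)/(333 − 9) = 78.7 × 332/324 ≈ 80.6 kHz.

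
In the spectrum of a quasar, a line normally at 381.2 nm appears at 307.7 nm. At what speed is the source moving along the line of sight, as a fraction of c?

λ'/λ₀ = 0.8072 < 1 (blueshift), so the source is approaching.
λ'/λ₀ = √((1 − β)/(1 + β)) for an approaching source ⇒ β = (1 − r²)/(1 + r²) with r = λ'/λ₀.
β = (1 − 0.6516)/(1 + 0.6516) ≈ 0.211.

0.211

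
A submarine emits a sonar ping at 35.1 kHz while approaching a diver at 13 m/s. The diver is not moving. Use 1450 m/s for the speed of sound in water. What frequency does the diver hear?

35.4 kHz

With the source moving toward a stationary observer, f' = f · v/(v − v_s).
f' = 35.1 × 1450/(1450 − 13) = 35.1 × 1450/1437 ≈ 35.4 kHz.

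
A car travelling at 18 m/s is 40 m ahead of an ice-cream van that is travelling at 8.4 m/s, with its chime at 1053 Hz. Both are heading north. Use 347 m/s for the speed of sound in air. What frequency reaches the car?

The car is ahead, so the ice-cream van is moving toward it while the car is moving away from the ice-cream van.
With source approaching and observer receding, f' = f · (v − v_o)/(v − v_s).
f' = 1053 × (347 − 18)/(347 − 8.4) = 1053 × 329/338.6 ≈ 1023 Hz.

1023 Hz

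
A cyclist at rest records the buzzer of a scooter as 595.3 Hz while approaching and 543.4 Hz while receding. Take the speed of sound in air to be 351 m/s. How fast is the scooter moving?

f₁/f₂ = (v + v_s)/(v − v_s), so v_s = v · (f₁ − f₂)/(f₁ + f₂).
v_s = 351 × (595.3 − 543.4)/(595.3 + 543.4) = 351 × 51.9/1138.7 ≈ 16.0 m/s.

16.0 m/s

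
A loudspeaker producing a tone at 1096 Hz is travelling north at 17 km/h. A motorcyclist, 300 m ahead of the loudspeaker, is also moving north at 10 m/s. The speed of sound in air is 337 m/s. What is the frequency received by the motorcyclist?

17 km/h = 4.722 m/s.
The motorcyclist is ahead, so the loudspeaker is moving toward it while the motorcyclist is moving away from the loudspeaker.
With source approaching and observer receding, f' = f · (v − v_o)/(v − v_s).
f' = 1096 × (337 − 10)/(337 − 4.722) = 1096 × 327/332.28 ≈ 1079 Hz.

1079 Hz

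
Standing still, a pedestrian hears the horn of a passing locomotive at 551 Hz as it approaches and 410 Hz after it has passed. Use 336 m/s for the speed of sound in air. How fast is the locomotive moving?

49 m/s

f₁/f₂ = (v + v_s)/(v − v_s), so v_s = v · (f₁ − f₂)/(f₁ + f₂).
v_s = 336 × (551 − 410)/(551 + 410) = 336 × 141/961 ≈ 49 m/s.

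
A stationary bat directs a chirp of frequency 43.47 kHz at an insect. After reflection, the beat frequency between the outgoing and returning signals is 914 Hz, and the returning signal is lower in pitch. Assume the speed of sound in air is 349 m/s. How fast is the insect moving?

3.7 m/s

Double Doppler shift off a moving reflector: f₂ = f₀ · (v + u)/(v − u) (u > 0 toward emitter).
Returning signal is lower, so f₂ = f₀ − Δf = 43470 − 914 = 42556 Hz.
Rearranging, u = v · (f₂ − f₀)/(f₂ + f₀) = 349 × -914/86026 ≈ -3.7 m/s.
So the insect is moving at 3.7 m/s away from the emitter.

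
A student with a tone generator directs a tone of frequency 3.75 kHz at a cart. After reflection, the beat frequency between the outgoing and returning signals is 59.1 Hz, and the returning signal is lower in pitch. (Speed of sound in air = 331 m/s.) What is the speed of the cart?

2.63 m/s

Double Doppler shift off a moving reflector: f₂ = f₀ · (v + u)/(v − u) (u > 0 toward emitter).
Returning signal is lower, so f₂ = f₀ − Δf = 3750 − 59.1 = 3690.9 Hz.
Rearranging, u = v · (f₂ − f₀)/(f₂ + f₀) = 331 × -59.1/7440.9 ≈ -2.63 m/s.
So the cart is moving at 2.63 m/s away from the emitter.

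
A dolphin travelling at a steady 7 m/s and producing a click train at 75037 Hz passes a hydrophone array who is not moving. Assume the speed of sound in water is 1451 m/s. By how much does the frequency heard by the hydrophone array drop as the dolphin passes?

Approaching: f₁ = f · v/(v − v_s) = 75037 × 1451/1444 ≈ 75401 Hz.
Receding: f₂ = f · v/(v + v_s) = 75037 × 1451/1458 ≈ 74677 Hz.
Drop: f₁ − f₂ = 2f·v·v_s/(v² − v_s²) = 2 × 75037 × 1451 × 7/(1451² − 7²) ≈ 724 Hz.

724 Hz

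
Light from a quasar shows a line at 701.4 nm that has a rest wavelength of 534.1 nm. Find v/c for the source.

0.266c

λ'/λ₀ = 1.3132 > 1 (redshift), so the source is receding.
λ'/λ₀ = √((1 + β)/(1 − β)) for a receding source ⇒ β = (r² − 1)/(r² + 1) with r = λ'/λ₀.
β = (1.7246 − 1)/(1.7246 + 1) ≈ 0.266.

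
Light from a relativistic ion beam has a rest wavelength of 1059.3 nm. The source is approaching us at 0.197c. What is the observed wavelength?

867.6 nm

Relativistic Doppler for wavelength: λ' = λ₀ · √((1 − β)/(1 + β)).
λ' = 1059.3 × √(0.8030/1.1970) = 1059.3 × 0.81905 ≈ 867.6 nm.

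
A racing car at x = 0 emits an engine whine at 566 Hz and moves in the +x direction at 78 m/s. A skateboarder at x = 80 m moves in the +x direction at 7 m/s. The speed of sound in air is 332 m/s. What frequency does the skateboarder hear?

The observer lies on the +x side, so the source is heading toward the observer and the observer is heading away from the source.
With source approaching and observer receding, f' = f · (v − v_o)/(v − v_s).
f' = 566 × (332 − 7)/(332 − 78) = 566 × 325/254 ≈ 724 Hz.

724 Hz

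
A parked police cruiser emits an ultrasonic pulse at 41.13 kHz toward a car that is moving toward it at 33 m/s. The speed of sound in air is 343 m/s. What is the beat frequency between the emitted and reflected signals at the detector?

At the car (a moving observer), f₁ = f₀ · (v + u)/v = 41.13 × 376/343 ≈ 45.09 kHz.
The reflection then acts as a moving source: f₂ = f₁ · v/(v − u) ≈ 49.89 kHz.
Beat frequency (with f₀ = 41130 Hz): |f₂ − f₀| = 2u·f₀/(v − u) = 2 × 33 × 41130/310 ≈ 8757 Hz.

8757 Hz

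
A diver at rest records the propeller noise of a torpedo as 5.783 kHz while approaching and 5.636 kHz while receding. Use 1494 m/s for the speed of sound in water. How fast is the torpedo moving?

19.2 m/s

f₁/f₂ = (v + v_s)/(v − v_s), so v_s = v · (f₁ − f₂)/(f₁ + f₂).
v_s = 1494 × (5.783 − 5.636)/(5.783 + 5.636) = 1494 × 0.147/11.419 ≈ 19.2 m/s.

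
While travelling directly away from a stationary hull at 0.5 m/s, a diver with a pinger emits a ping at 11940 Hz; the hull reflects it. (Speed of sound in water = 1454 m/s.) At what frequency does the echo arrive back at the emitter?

11932 Hz

The hull receives the sound from a moving source: f₁ = f₀ · v/(v + v_e) = 11940 × 1454/1454.5 ≈ 11936 Hz.
On the return leg the diver with a pinger is a moving observer: f₂ = f₁ · (v − v_e)/v = 11936 × 1453.5/1454 ≈ 11932 Hz.
Equivalently f₂ = f₀ · (v − v_e)/(v + v_e).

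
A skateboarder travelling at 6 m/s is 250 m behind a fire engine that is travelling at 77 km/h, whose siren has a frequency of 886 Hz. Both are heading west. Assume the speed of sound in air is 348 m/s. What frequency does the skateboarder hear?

849 Hz

77 km/h = 21.39 m/s.
The skateboarder is behind, so the fire engine is moving away from it while the skateboarder is moving toward the fire engine.
With source receding and observer approaching, f' = f · (v + v_o)/(v + v_s).
f' = 886 × (348 + 6)/(348 + 21.39) = 886 × 354/369.39 ≈ 849 Hz.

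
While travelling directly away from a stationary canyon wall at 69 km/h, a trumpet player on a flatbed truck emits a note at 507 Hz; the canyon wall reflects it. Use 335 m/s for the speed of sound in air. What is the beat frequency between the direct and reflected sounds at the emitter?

54.9 Hz

69 km/h = 19.17 m/s.
The canyon wall receives the sound from a moving source: f₁ = f₀ · v/(v + v_e) = 507 × 335/354.17 ≈ 479.6 Hz.
On the return leg the trumpet player on a flatbed truck is a moving observer: f₂ = f₁ · (v − v_e)/v = 479.6 × 315.83/335 ≈ 452.1 Hz.
Beat against the emitted tone: |f₂ − f₀| = 2v_e·f₀/(v + v_e) = 2 × 19.17 × 507/354.17 ≈ 54.9 Hz.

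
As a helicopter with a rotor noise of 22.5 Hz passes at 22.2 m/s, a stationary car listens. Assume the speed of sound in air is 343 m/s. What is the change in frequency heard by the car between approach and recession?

2.92 Hz

Approaching: f₁ = f · v/(v − v_s) = 22.5 × 343/320.8 ≈ 24.06 Hz.
Receding: f₂ = f · v/(v + v_s) = 22.5 × 343/365.2 ≈ 21.13 Hz.
Drop: f₁ − f₂ = 2f·v·v_s/(v² − v_s²) = 2 × 22.5 × 343 × 22.2/(343² − 22.2²) ≈ 2.92 Hz.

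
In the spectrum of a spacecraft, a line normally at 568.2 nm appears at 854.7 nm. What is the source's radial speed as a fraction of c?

0.387c

λ'/λ₀ = 1.5042 > 1 (redshift), so the source is receding.
λ'/λ₀ = √((1 + β)/(1 − β)) for a receding source ⇒ β = (r² − 1)/(r² + 1) with r = λ'/λ₀.
β = (2.2627 − 1)/(2.2627 + 1) ≈ 0.387.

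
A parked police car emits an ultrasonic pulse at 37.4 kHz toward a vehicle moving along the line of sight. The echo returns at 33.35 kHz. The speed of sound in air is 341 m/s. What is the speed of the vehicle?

Double Doppler shift off a moving reflector: f₂ = f₀ · (v + u)/(v − u) (u > 0 toward emitter).
Rearranging, u = v · (f₂ − f₀)/(f₂ + f₀) = 341 × -4.05/70.75 ≈ -19.5 m/s.
So the vehicle is moving at 19.5 m/s away from the emitter.

19.5 m/s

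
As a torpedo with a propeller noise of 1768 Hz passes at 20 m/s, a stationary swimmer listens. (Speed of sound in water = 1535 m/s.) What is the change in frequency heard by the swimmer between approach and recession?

46.1 Hz

Approaching: f₁ = f · v/(v − v_s) = 1768 × 1535/1515 ≈ 1791.3 Hz.
Receding: f₂ = f · v/(v + v_s) = 1768 × 1535/1555 ≈ 1745.3 Hz.
Drop: f₁ − f₂ = 2f·v·v_s/(v² − v_s²) = 2 × 1768 × 1535 × 20/(1535² − 20²) ≈ 46.1 Hz.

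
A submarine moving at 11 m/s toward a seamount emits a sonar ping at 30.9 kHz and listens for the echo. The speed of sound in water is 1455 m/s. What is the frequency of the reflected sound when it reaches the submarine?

31.4 kHz

The seamount receives the sound from a moving source: f₁ = f₀ · v/(v − v_e) = 30.9 × 1455/1444 ≈ 31.1 kHz.
On the return leg the submarine is a moving observer: f₂ = f₁ · (v + v_e)/v = 31.1 × 1466/1455 ≈ 31.4 kHz.
Equivalently f₂ = f₀ · (v + v_e)/(v − v_e).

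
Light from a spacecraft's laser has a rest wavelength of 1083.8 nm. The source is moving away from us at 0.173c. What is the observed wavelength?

Relativistic Doppler for wavelength: λ' = λ₀ · √((1 + β)/(1 − β)).
λ' = 1083.8 × √(1.1730/0.8270) = 1083.8 × 1.19096 ≈ 1290.8 nm.

1290.8 nm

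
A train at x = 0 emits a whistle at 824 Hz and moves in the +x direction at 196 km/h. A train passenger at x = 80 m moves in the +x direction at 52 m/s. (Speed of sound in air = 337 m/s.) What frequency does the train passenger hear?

831 Hz

196 km/h = 54.44 m/s.
The observer lies on the +x side, so the source is heading toward the observer and the observer is heading away from the source.
Both move, so f' = f · (v − v_o)/(v − v_s).
f' = 824 × (337 − 52)/(337 − 54.44) = 824 × 285/282.56 ≈ 831 Hz.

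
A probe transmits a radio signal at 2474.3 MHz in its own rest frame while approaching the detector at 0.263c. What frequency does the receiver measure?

3239.1 MHz

Relativistic Doppler for frequency: f' = f₀ · √((1 + β)/(1 − β)).
f' = 2474.3 × √(1.2630/0.7370) = 2474.3 × 1.30909 ≈ 3239.1 MHz.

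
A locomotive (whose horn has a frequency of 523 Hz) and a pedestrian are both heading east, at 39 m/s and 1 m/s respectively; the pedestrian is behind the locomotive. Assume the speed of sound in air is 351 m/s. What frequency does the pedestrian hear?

The pedestrian is behind, so the locomotive is moving away from it while the pedestrian is moving toward the locomotive.
Both move, so f' = f · (v + v_o)/(v + v_s).
f' = 523 × (351 + 1)/(351 + 39) = 523 × 352/390 ≈ 472 Hz.

472 Hz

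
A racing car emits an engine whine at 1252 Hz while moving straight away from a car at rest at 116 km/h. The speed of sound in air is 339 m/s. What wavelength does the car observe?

29.7 cm

116 km/h = 32.22 m/s.
With the source moving away from a stationary observer, f' = f · v/(v + v_s).
f' = 1252 × 339/(339 + 32.22) ≈ 1143 Hz.
λ' = v/f' = 339/1143.33 ≈ 29.7 cm.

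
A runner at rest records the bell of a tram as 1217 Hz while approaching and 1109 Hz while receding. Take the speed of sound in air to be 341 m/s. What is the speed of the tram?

f₁/f₂ = (v + v_s)/(v − v_s), so v_s = v · (f₁ − f₂)/(f₁ + f₂).
v_s = 341 × (1217 − 1109)/(1217 + 1109) = 341 × 108/2326 ≈ 15.8 m/s.

15.8 m/s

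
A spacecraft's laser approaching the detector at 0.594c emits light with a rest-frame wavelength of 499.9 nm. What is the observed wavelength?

Relativistic Doppler for wavelength: λ' = λ₀ · √((1 − β)/(1 + β)).
λ' = 499.9 × √(0.4060/1.5940) = 499.9 × 0.50468 ≈ 252.3 nm.

252.3 nm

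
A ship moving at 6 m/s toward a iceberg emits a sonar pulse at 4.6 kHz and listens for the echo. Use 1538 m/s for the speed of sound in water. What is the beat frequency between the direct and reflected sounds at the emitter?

The iceberg receives the sound from a moving source: f₁ = f₀ · v/(v − v_e) = 4.6 × 1538/1532 ≈ 4.6180 kHz.
On the return leg the ship is a moving observer: f₂ = f₁ · (v + v_e)/v = 4.6180 × 1544/1538 ≈ 4.6360 kHz.
Beat against the emitted tone (with f₀ = 4600 Hz): |f₂ − f₀| = 2v_e·f₀/(v − v_e) = 2 × 6 × 4600/1532 ≈ 36.0 Hz.

36.0 Hz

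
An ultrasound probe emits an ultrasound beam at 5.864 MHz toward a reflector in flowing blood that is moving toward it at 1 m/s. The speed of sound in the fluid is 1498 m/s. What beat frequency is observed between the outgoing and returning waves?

7834 Hz

At the reflector in flowing blood (a moving observer), f₁ = f₀ · (v + u)/v = 5.864 × 1499/1498 ≈ 5.86791 MHz.
On reflection it acts as a source moving toward the stationary detector: f₂ = f₁ · v/(v − u) = 5.86791 × 1498/1497 ≈ 5.87183 MHz.
Beat frequency (with f₀ = 5864000 Hz): |f₂ − f₀| = 2u·f₀/(v − u) = 2 × 1 × 5864000/1497 ≈ 7834 Hz.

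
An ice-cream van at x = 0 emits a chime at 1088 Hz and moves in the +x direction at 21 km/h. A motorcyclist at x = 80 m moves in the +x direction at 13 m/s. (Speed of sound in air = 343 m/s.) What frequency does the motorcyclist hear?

1065 Hz

21 km/h = 5.833 m/s.
The observer lies on the +x side, so the source is heading toward the observer and the observer is heading away from the source.
General Doppler shift: f' = f · (v − v_o)/(v − v_s).
f' = 1088 × (343 − 13)/(343 − 5.833) = 1088 × 330/337.17 ≈ 1065 Hz.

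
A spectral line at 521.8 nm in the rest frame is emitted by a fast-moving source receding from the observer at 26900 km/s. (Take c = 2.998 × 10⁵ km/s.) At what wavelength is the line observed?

570.9 nm

β = v/c = 26900/299800 = 0.0897.
Relativistic Doppler for wavelength: λ' = λ₀ · √((1 + β)/(1 − β)).
λ' = 521.8 × √(1.0897/0.9103) = 521.8 × 1.09414 ≈ 570.9 nm.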